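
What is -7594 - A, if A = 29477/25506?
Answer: -193722041/25506 ≈ -7595.2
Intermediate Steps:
A = 29477/25506 (A = 29477*(1/25506) = 29477/25506 ≈ 1.1557)
-7594 - A = -7594 - 1*29477/25506 = -7594 - 29477/25506 = -193722041/25506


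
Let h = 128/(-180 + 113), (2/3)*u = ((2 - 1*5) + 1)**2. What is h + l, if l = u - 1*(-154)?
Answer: 10592/67 ≈ 158.09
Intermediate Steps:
u = 6 (u = 3*((2 - 1*5) + 1)**2/2 = 3*((2 - 5) + 1)**2/2 = 3*(-3 + 1)**2/2 = (3/2)*(-2)**2 = (3/2)*4 = 6)
l = 160 (l = 6 - 1*(-154) = 6 + 154 = 160)
h = -128/67 (h = 128/(-67) = 128*(-1/67) = -128/67 ≈ -1.9104)
h + l = -128/67 + 160 = 10592/67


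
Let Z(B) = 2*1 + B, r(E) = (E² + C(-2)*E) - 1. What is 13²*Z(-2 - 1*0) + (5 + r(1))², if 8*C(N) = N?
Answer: 361/16 ≈ 22.563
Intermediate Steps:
C(N) = N/8
r(E) = -1 + E² - E/4 (r(E) = (E² + ((⅛)*(-2))*E) - 1 = (E² - E/4) - 1 = -1 + E² - E/4)
Z(B) = 2 + B
13²*Z(-2 - 1*0) + (5 + r(1))² = 13²*(2 + (-2 - 1*0)) + (5 + (-1 + 1² - ¼*1))² = 169*(2 + (-2 + 0)) + (5 + (-1 + 1 - ¼))² = 169*(2 - 2) + (5 - ¼)² = 169*0 + (19/4)² = 0 + 361/16 = 361/16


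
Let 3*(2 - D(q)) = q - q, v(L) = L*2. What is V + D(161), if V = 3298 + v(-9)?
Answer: 3282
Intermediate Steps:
v(L) = 2*L
D(q) = 2 (D(q) = 2 - (q - q)/3 = 2 - 1/3*0 = 2 + 0 = 2)
V = 3280 (V = 3298 + 2*(-9) = 3298 - 18 = 3280)
V + D(161) = 3280 + 2 = 3282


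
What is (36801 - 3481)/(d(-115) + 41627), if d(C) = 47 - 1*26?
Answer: 4165/5206 ≈ 0.80004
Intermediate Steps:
d(C) = 21 (d(C) = 47 - 26 = 21)
(36801 - 3481)/(d(-115) + 41627) = (36801 - 3481)/(21 + 41627) = 33320/41648 = 33320*(1/41648) = 4165/5206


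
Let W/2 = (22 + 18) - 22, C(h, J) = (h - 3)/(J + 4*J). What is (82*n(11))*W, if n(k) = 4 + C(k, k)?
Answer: 673056/55 ≈ 12237.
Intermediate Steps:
C(h, J) = (-3 + h)/(5*J) (C(h, J) = (-3 + h)/((5*J)) = (-3 + h)*(1/(5*J)) = (-3 + h)/(5*J))
n(k) = 4 + (-3 + k)/(5*k)
W = 36 (W = 2*((22 + 18) - 22) = 2*(40 - 22) = 2*18 = 36)
(82*n(11))*W = (82*((⅗)*(-1 + 7*11)/11))*36 = (82*((⅗)*(1/11)*(-1 + 77)))*36 = (82*((⅗)*(1/11)*76))*36 = (82*(228/55))*36 = (18696/55)*36 = 673056/55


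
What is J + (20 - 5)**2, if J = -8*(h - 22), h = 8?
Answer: 337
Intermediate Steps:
J = 112 (J = -8*(8 - 22) = -8*(-14) = 112)
J + (20 - 5)**2 = 112 + (20 - 5)**2 = 112 + 15**2 = 112 + 225 = 337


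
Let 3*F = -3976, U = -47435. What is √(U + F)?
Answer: I*√438843/3 ≈ 220.82*I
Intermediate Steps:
F = -3976/3 (F = (⅓)*(-3976) = -3976/3 ≈ -1325.3)
√(U + F) = √(-47435 - 3976/3) = √(-146281/3) = I*√438843/3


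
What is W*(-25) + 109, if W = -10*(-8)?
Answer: -1891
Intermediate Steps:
W = 80
W*(-25) + 109 = 80*(-25) + 109 = -2000 + 109 = -1891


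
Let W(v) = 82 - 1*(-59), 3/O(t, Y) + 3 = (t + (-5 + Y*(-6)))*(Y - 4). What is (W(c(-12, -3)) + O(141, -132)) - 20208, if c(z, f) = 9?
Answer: -2532676140/126211 ≈ -20067.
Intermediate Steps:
O(t, Y) = 3/(-3 + (-4 + Y)*(-5 + t - 6*Y)) (O(t, Y) = 3/(-3 + (t + (-5 + Y*(-6)))*(Y - 4)) = 3/(-3 + (t + (-5 - 6*Y))*(-4 + Y)) = 3/(-3 + (-5 + t - 6*Y)*(-4 + Y)) = 3/(-3 + (-4 + Y)*(-5 + t - 6*Y)))
W(v) = 141 (W(v) = 82 + 59 = 141)
(W(c(-12, -3)) + O(141, -132)) - 20208 = (141 + 3/(17 - 6*(-132)**2 - 4*141 + 19*(-132) - 132*141)) - 20208 = (141 + 3/(17 - 6*17424 - 564 - 2508 - 18612)) - 20208 = (141 + 3/(17 - 104544 - 564 - 2508 - 18612)) - 20208 = (141 + 3/(-126211)) - 20208 = (141 + 3*(-1/126211)) - 20208 = (141 - 3/126211) - 20208 = 17795748/126211 - 20208 = -2532676140/126211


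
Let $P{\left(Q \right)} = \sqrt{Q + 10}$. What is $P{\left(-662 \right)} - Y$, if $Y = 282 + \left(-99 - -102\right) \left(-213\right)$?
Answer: $357 + 2 i \sqrt{163} \approx 357.0 + 25.534 i$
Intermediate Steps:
$Y = -357$ ($Y = 282 + \left(-99 + 102\right) \left(-213\right) = 282 + 3 \left(-213\right) = 282 - 639 = -357$)
$P{\left(Q \right)} = \sqrt{10 + Q}$
$P{\left(-662 \right)} - Y = \sqrt{10 - 662} - -357 = \sqrt{-652} + 357 = 2 i \sqrt{163} + 357 = 357 + 2 i \sqrt{163}$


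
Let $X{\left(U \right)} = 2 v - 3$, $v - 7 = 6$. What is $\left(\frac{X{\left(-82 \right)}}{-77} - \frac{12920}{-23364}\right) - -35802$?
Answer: $\frac{1463846771}{40887} \approx 35802.0$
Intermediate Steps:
$v = 13$ ($v = 7 + 6 = 13$)
$X{\left(U \right)} = 23$ ($X{\left(U \right)} = 2 \cdot 13 - 3 = 26 - 3 = 23$)
$\left(\frac{X{\left(-82 \right)}}{-77} - \frac{12920}{-23364}\right) - -35802 = \left(\frac{23}{-77} - \frac{12920}{-23364}\right) - -35802 = \left(23 \left(- \frac{1}{77}\right) - - \frac{3230}{5841}\right) + 35802 = \left(- \frac{23}{77} + \frac{3230}{5841}\right) + 35802 = \frac{10397}{40887} + 35802 = \frac{1463846771}{40887}$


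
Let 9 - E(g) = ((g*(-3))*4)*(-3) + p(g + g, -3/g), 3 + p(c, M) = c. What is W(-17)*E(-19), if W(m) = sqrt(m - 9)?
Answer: 734*I*sqrt(26) ≈ 3742.7*I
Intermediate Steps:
W(m) = sqrt(-9 + m)
p(c, M) = -3 + c
E(g) = 12 - 38*g (E(g) = 9 - (((g*(-3))*4)*(-3) + (-3 + (g + g))) = 9 - ((-3*g*4)*(-3) + (-3 + 2*g)) = 9 - (-12*g*(-3) + (-3 + 2*g)) = 9 - (36*g + (-3 + 2*g)) = 9 - (-3 + 38*g) = 9 + (3 - 38*g) = 12 - 38*g)
W(-17)*E(-19) = sqrt(-9 - 17)*(12 - 38*(-19)) = sqrt(-26)*(12 + 722) = (I*sqrt(26))*734 = 734*I*sqrt(26)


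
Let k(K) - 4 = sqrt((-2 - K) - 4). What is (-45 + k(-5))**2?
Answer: (41 - I)**2 ≈ 1680.0 - 82.0*I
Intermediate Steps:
k(K) = 4 + sqrt(-6 - K) (k(K) = 4 + sqrt((-2 - K) - 4) = 4 + sqrt(-6 - K))
(-45 + k(-5))**2 = (-45 + (4 + sqrt(-6 - 1*(-5))))**2 = (-45 + (4 + sqrt(-6 + 5)))**2 = (-45 + (4 + sqrt(-1)))**2 = (-45 + (4 + I))**2 = (-41 + I)**2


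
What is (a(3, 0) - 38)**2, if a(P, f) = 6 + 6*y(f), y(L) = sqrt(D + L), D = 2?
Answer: 1096 - 384*sqrt(2) ≈ 552.94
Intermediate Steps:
y(L) = sqrt(2 + L)
a(P, f) = 6 + 6*sqrt(2 + f)
(a(3, 0) - 38)**2 = ((6 + 6*sqrt(2 + 0)) - 38)**2 = ((6 + 6*sqrt(2)) - 38)**2 = (-32 + 6*sqrt(2))**2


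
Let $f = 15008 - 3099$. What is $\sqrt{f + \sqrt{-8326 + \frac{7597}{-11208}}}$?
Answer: $\frac{\sqrt{93499988436 + 1401 i \sqrt{261497784810}}}{2802} \approx 109.13 + 0.41809 i$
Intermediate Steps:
$f = 11909$ ($f = 15008 - 3099 = 11909$)
$\sqrt{f + \sqrt{-8326 + \frac{7597}{-11208}}} = \sqrt{11909 + \sqrt{-8326 + \frac{7597}{-11208}}} = \sqrt{11909 + \sqrt{-8326 + 7597 \left(- \frac{1}{11208}\right)}} = \sqrt{11909 + \sqrt{-8326 - \frac{7597}{11208}}} = \sqrt{11909 + \sqrt{- \frac{93325405}{11208}}} = \sqrt{11909 + \frac{i \sqrt{261497784810}}{5604}}$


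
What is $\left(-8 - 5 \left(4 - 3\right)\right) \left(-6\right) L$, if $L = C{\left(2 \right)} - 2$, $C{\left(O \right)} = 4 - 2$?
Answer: $0$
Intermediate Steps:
$C{\left(O \right)} = 2$ ($C{\left(O \right)} = 4 - 2 = 2$)
$L = 0$ ($L = 2 - 2 = 0$)
$\left(-8 - 5 \left(4 - 3\right)\right) \left(-6\right) L = \left(-8 - 5 \left(4 - 3\right)\right) \left(-6\right) 0 = \left(-8 - 5\right) \left(-6\right) 0 = \left(-13\right) \left(-6\right) 0 = 78 \cdot 0 = 0$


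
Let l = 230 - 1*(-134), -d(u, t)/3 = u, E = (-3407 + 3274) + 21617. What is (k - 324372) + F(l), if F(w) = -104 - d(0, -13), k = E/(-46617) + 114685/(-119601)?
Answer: -14708165250727/45328779 ≈ -3.2448e+5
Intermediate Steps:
E = 21484 (E = -133 + 21617 = 21484)
d(u, t) = -3*u
k = -64355923/45328779 (k = 21484/(-46617) + 114685/(-119601) = 21484*(-1/46617) + 114685*(-1/119601) = -524/1137 - 114685/119601 = -64355923/45328779 ≈ -1.4198)
l = 364 (l = 230 + 134 = 364)
F(w) = -104 (F(w) = -104 - (-3)*0 = -104 - 1*0 = -104 + 0 = -104)
(k - 324372) + F(l) = (-64355923/45328779 - 324372) - 104 = -14703451057711/45328779 - 104 = -14708165250727/45328779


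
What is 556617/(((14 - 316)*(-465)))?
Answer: 185539/46810 ≈ 3.9637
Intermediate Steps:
556617/(((14 - 316)*(-465))) = 556617/((-302*(-465))) = 556617/140430 = 556617*(1/140430) = 185539/46810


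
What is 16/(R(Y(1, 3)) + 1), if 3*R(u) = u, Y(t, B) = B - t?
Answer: 48/5 ≈ 9.6000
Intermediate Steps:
R(u) = u/3
16/(R(Y(1, 3)) + 1) = 16/((3 - 1*1)/3 + 1) = 16/((3 - 1)/3 + 1) = 16/((1/3)*2 + 1) = 16/(2/3 + 1) = 16/(5/3) = (3/5)*16 = 48/5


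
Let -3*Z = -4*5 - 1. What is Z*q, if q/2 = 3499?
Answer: 48986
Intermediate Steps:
q = 6998 (q = 2*3499 = 6998)
Z = 7 (Z = -(-4*5 - 1)/3 = -(-20 - 1)/3 = -⅓*(-21) = 7)
Z*q = 7*6998 = 48986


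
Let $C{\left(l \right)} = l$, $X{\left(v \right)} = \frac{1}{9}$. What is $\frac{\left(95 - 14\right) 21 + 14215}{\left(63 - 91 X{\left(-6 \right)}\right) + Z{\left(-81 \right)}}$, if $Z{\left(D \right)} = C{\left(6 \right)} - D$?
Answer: $\frac{143244}{1259} \approx 113.78$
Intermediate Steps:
$X{\left(v \right)} = \frac{1}{9}$
$Z{\left(D \right)} = 6 - D$
$\frac{\left(95 - 14\right) 21 + 14215}{\left(63 - 91 X{\left(-6 \right)}\right) + Z{\left(-81 \right)}} = \frac{\left(95 - 14\right) 21 + 14215}{\left(63 - \frac{91}{9}\right) + \left(6 - -81\right)} = \frac{81 \cdot 21 + 14215}{\left(63 - \frac{91}{9}\right) + \left(6 + 81\right)} = \frac{1701 + 14215}{\frac{476}{9} + 87} = \frac{15916}{\frac{1259}{9}} = 15916 \cdot \frac{9}{1259} = \frac{143244}{1259}$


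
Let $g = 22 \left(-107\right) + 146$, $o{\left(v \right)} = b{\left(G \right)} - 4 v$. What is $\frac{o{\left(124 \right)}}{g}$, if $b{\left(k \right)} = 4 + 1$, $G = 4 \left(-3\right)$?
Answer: $\frac{491}{2208} \approx 0.22237$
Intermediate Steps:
$G = -12$
$b{\left(k \right)} = 5$
$o{\left(v \right)} = 5 - 4 v$
$g = -2208$ ($g = -2354 + 146 = -2208$)
$\frac{o{\left(124 \right)}}{g} = \frac{5 - 496}{-2208} = \left(5 - 496\right) \left(- \frac{1}{2208}\right) = \left(-491\right) \left(- \frac{1}{2208}\right) = \frac{491}{2208}$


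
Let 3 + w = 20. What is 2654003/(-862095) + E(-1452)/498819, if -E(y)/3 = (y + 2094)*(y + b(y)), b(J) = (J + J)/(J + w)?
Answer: 20734147462303/8227895199069 ≈ 2.5200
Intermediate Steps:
w = 17 (w = -3 + 20 = 17)
b(J) = 2*J/(17 + J) (b(J) = (J + J)/(J + 17) = (2*J)/(17 + J) = 2*J/(17 + J))
E(y) = -3*(2094 + y)*(y + 2*y/(17 + y)) (E(y) = -3*(y + 2094)*(y + 2*y/(17 + y)) = -3*(2094 + y)*(y + 2*y/(17 + y)))
2654003/(-862095) + E(-1452)/498819 = 2654003/(-862095) + (3*(-1452)*(-39786 - 1*(-1452)² - 2113*(-1452))/(17 - 1452))/498819 = 2654003*(-1/862095) + (3*(-1452)*(-39786 - 1*2108304 + 3068076)/(-1435))*(1/498819) = -2654003/862095 + (3*(-1452)*(-1/1435)*(-39786 - 2108304 + 3068076))*(1/498819) = -2654003/862095 + (3*(-1452)*(-1/1435)*919986)*(1/498819) = -2654003/862095 + (4007459016/1435)*(1/498819) = -2654003/862095 + 1335819672/238601755 = 20734147462303/8227895199069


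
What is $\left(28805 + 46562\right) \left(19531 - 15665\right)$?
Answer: $291368822$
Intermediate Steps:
$\left(28805 + 46562\right) \left(19531 - 15665\right) = 75367 \cdot 3866 = 291368822$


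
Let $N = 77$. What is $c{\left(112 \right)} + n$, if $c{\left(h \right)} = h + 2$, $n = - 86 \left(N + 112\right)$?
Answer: $-16140$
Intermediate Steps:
$n = -16254$ ($n = - 86 \left(77 + 112\right) = \left(-86\right) 189 = -16254$)
$c{\left(h \right)} = 2 + h$
$c{\left(112 \right)} + n = \left(2 + 112\right) - 16254 = 114 - 16254 = -16140$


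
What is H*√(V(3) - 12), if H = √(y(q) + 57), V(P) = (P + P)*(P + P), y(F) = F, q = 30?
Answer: 6*√58 ≈ 45.695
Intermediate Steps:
V(P) = 4*P² (V(P) = (2*P)*(2*P) = 4*P²)
H = √87 (H = √(30 + 57) = √87 ≈ 9.3274)
H*√(V(3) - 12) = √87*√(4*3² - 12) = √87*√(4*9 - 12) = √87*√(36 - 12) = √87*√24 = √87*(2*√6) = 6*√58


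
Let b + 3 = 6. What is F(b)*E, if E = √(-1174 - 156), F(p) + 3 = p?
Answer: 0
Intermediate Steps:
b = 3 (b = -3 + 6 = 3)
F(p) = -3 + p
E = I*√1330 (E = √(-1330) = I*√1330 ≈ 36.469*I)
F(b)*E = (-3 + 3)*(I*√1330) = 0*(I*√1330) = 0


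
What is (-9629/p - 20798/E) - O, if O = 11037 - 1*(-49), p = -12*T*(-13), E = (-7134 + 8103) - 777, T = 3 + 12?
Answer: -209634757/18720 ≈ -11198.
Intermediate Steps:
T = 15
E = 192 (E = 969 - 777 = 192)
p = 2340 (p = -12*15*(-13) = -180*(-13) = 2340)
O = 11086 (O = 11037 + 49 = 11086)
(-9629/p - 20798/E) - O = (-9629/2340 - 20798/192) - 1*11086 = (-9629*1/2340 - 20798*1/192) - 11086 = (-9629/2340 - 10399/96) - 11086 = -2104837/18720 - 11086 = -209634757/18720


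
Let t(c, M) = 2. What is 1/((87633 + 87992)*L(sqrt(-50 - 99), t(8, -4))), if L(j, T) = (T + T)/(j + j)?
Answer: I*sqrt(149)/351250 ≈ 3.4752e-5*I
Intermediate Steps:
L(j, T) = T/j (L(j, T) = (2*T)/((2*j)) = (2*T)*(1/(2*j)) = T/j)
1/((87633 + 87992)*L(sqrt(-50 - 99), t(8, -4))) = 1/((87633 + 87992)*((2/(sqrt(-50 - 99))))) = 1/(175625*((2/(sqrt(-149))))) = 1/(175625*((2/((I*sqrt(149)))))) = 1/(175625*((2*(-I*sqrt(149)/149)))) = 1/(175625*((-2*I*sqrt(149)/149))) = (I*sqrt(149)/2)/175625 = I*sqrt(149)/351250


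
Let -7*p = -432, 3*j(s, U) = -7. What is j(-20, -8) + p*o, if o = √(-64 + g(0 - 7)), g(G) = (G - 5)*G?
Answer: -7/3 + 864*√5/7 ≈ 273.66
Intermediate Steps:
j(s, U) = -7/3 (j(s, U) = (⅓)*(-7) = -7/3)
p = 432/7 (p = -⅐*(-432) = 432/7 ≈ 61.714)
g(G) = G*(-5 + G) (g(G) = (-5 + G)*G = G*(-5 + G))
o = 2*√5 (o = √(-64 + (0 - 7)*(-5 + (0 - 7))) = √(-64 - 7*(-5 - 7)) = √(-64 - 7*(-12)) = √(-64 + 84) = √20 = 2*√5 ≈ 4.4721)
j(-20, -8) + p*o = -7/3 + 432*(2*√5)/7 = -7/3 + 864*√5/7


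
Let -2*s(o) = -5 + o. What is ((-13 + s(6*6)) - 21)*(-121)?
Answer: 11979/2 ≈ 5989.5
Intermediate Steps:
s(o) = 5/2 - o/2 (s(o) = -(-5 + o)/2 = 5/2 - o/2)
((-13 + s(6*6)) - 21)*(-121) = ((-13 + (5/2 - 3*6)) - 21)*(-121) = ((-13 + (5/2 - 1/2*36)) - 21)*(-121) = ((-13 + (5/2 - 18)) - 21)*(-121) = ((-13 - 31/2) - 21)*(-121) = (-57/2 - 21)*(-121) = -99/2*(-121) = 11979/2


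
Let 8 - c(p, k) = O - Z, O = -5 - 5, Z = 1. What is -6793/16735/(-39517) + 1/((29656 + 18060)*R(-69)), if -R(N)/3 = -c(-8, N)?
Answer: 19136999911/1798657898804940 ≈ 1.0640e-5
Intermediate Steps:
O = -10
c(p, k) = 19 (c(p, k) = 8 - (-10 - 1*1) = 8 - (-10 - 1) = 8 - 1*(-11) = 8 + 11 = 19)
R(N) = 57 (R(N) = -(-3)*19 = -3*(-19) = 57)
-6793/16735/(-39517) + 1/((29656 + 18060)*R(-69)) = -6793/16735/(-39517) + 1/((29656 + 18060)*57) = -6793*1/16735*(-1/39517) + (1/57)/47716 = -6793/16735*(-1/39517) + (1/47716)*(1/57) = 6793/661316995 + 1/2719812 = 19136999911/1798657898804940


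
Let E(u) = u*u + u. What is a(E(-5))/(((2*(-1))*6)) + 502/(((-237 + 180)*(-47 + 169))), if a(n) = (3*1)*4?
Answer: -3728/3477 ≈ -1.0722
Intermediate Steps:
E(u) = u + u² (E(u) = u² + u = u + u²)
a(n) = 12 (a(n) = 3*4 = 12)
a(E(-5))/(((2*(-1))*6)) + 502/(((-237 + 180)*(-47 + 169))) = 12/(((2*(-1))*6)) + 502/(((-237 + 180)*(-47 + 169))) = 12/((-2*6)) + 502/((-57*122)) = 12/(-12) + 502/(-6954) = 12*(-1/12) + 502*(-1/6954) = -1 - 251/3477 = -3728/3477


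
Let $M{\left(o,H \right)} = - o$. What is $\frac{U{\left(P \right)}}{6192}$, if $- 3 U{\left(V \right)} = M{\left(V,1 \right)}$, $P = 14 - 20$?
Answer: $- \frac{1}{3096} \approx -0.000323$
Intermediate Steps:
$P = -6$
$U{\left(V \right)} = \frac{V}{3}$ ($U{\left(V \right)} = - \frac{\left(-1\right) V}{3} = \frac{V}{3}$)
$\frac{U{\left(P \right)}}{6192} = \frac{\frac{1}{3} \left(-6\right)}{6192} = \left(-2\right) \frac{1}{6192} = - \frac{1}{3096}$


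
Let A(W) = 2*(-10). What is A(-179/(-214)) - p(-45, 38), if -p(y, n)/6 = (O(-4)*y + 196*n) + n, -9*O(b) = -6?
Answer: 44716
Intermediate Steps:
O(b) = ⅔ (O(b) = -⅑*(-6) = ⅔)
A(W) = -20
p(y, n) = -1182*n - 4*y (p(y, n) = -6*((2*y/3 + 196*n) + n) = -6*((196*n + 2*y/3) + n) = -6*(197*n + 2*y/3) = -1182*n - 4*y)
A(-179/(-214)) - p(-45, 38) = -20 - (-1182*38 - 4*(-45)) = -20 - (-44916 + 180) = -20 - 1*(-44736) = -20 + 44736 = 44716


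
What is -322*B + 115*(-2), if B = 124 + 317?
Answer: -142232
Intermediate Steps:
B = 441
-322*B + 115*(-2) = -322*441 + 115*(-2) = -142002 - 230 = -142232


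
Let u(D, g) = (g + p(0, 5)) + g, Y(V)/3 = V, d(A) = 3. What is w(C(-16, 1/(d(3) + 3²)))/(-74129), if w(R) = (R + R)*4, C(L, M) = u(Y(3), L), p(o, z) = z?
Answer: 216/74129 ≈ 0.0029138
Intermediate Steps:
Y(V) = 3*V
u(D, g) = 5 + 2*g (u(D, g) = (g + 5) + g = (5 + g) + g = 5 + 2*g)
C(L, M) = 5 + 2*L
w(R) = 8*R (w(R) = (2*R)*4 = 8*R)
w(C(-16, 1/(d(3) + 3²)))/(-74129) = (8*(5 + 2*(-16)))/(-74129) = (8*(5 - 32))*(-1/74129) = (8*(-27))*(-1/74129) = -216*(-1/74129) = 216/74129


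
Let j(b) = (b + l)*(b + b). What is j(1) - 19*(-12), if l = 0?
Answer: 230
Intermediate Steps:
j(b) = 2*b**2 (j(b) = (b + 0)*(b + b) = b*(2*b) = 2*b**2)
j(1) - 19*(-12) = 2*1**2 - 19*(-12) = 2*1 + 228 = 2 + 228 = 230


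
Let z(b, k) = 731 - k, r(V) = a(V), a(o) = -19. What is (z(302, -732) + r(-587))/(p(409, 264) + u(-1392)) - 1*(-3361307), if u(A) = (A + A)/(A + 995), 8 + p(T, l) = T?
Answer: 544468442435/161981 ≈ 3.3613e+6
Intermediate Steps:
r(V) = -19
p(T, l) = -8 + T
u(A) = 2*A/(995 + A) (u(A) = (2*A)/(995 + A) = 2*A/(995 + A))
(z(302, -732) + r(-587))/(p(409, 264) + u(-1392)) - 1*(-3361307) = ((731 - 1*(-732)) - 19)/((-8 + 409) + 2*(-1392)/(995 - 1392)) - 1*(-3361307) = ((731 + 732) - 19)/(401 + 2*(-1392)/(-397)) + 3361307 = (1463 - 19)/(401 + 2*(-1392)*(-1/397)) + 3361307 = 1444/(401 + 2784/397) + 3361307 = 1444/(161981/397) + 3361307 = 1444*(397/161981) + 3361307 = 573268/161981 + 3361307 = 544468442435/161981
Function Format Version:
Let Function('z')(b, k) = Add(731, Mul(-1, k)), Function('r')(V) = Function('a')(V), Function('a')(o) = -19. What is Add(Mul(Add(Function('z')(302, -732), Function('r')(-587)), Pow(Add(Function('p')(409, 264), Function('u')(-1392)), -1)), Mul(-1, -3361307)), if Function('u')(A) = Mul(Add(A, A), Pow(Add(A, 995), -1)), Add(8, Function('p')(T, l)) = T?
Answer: Rational(544468442435, 161981) ≈ 3.3613e+6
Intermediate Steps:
Function('r')(V) = -19
Function('p')(T, l) = Add(-8, T)
Function('u')(A) = Mul(2, A, Pow(Add(995, A), -1)) (Function('u')(A) = Mul(Mul(2, A), Pow(Add(995, A), -1)) = Mul(2, A, Pow(Add(995, A), -1)))
Add(Mul(Add(Function('z')(302, -732), Function('r')(-587)), Pow(Add(Function('p')(409, 264), Function('u')(-1392)), -1)), Mul(-1, -3361307)) = Add(Mul(Add(Add(731, Mul(-1, -732)), -19), Pow(Add(Add(-8, 409), Mul(2, -1392, Pow(Add(995, -1392), -1))), -1)), Mul(-1, -3361307)) = Add(Mul(Add(Add(731, 732), -19), Pow(Add(401, Mul(2, -1392, Pow(-397, -1))), -1)), 3361307) = Add(Mul(Add(1463, -19), Pow(Add(401, Mul(2, -1392, Rational(-1, 397))), -1)), 3361307) = Add(Mul(1444, Pow(Add(401, Rational(2784, 397)), -1)), 3361307) = Add(Mul(1444, Pow(Rational(161981, 397), -1)), 3361307) = Add(Mul(1444, Rational(397, 161981)), 3361307) = Add(Rational(573268, 161981), 3361307) = Rational(544468442435, 161981)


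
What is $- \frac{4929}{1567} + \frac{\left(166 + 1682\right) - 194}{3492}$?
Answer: $- \frac{7310125}{2735982} \approx -2.6718$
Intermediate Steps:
$- \frac{4929}{1567} + \frac{\left(166 + 1682\right) - 194}{3492} = \left(-4929\right) \frac{1}{1567} + \left(1848 - 194\right) \frac{1}{3492} = - \frac{4929}{1567} + 1654 \cdot \frac{1}{3492} = - \frac{4929}{1567} + \frac{827}{1746} = - \frac{7310125}{2735982}$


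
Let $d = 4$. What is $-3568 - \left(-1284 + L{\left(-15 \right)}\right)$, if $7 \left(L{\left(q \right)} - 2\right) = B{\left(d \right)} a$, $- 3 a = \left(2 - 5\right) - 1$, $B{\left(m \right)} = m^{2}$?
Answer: $- \frac{48070}{21} \approx -2289.0$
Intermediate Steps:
$a = \frac{4}{3}$ ($a = - \frac{\left(2 - 5\right) - 1}{3} = - \frac{-3 - 1}{3} = \left(- \frac{1}{3}\right) \left(-4\right) = \frac{4}{3} \approx 1.3333$)
$L{\left(q \right)} = \frac{106}{21}$ ($L{\left(q \right)} = 2 + \frac{4^{2} \cdot \frac{4}{3}}{7} = 2 + \frac{16 \cdot \frac{4}{3}}{7} = 2 + \frac{1}{7} \cdot \frac{64}{3} = 2 + \frac{64}{21} = \frac{106}{21}$)
$-3568 - \left(-1284 + L{\left(-15 \right)}\right) = -3568 - \left(-1284 + \frac{106}{21}\right) = -3568 - - \frac{26858}{21} = -3568 + \frac{26858}{21} = - \frac{48070}{21}$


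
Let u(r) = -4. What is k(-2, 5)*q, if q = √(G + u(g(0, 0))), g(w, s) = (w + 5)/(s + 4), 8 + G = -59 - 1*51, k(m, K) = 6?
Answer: 6*I*√122 ≈ 66.272*I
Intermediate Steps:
G = -118 (G = -8 + (-59 - 1*51) = -8 + (-59 - 51) = -8 - 110 = -118)
g(w, s) = (5 + w)/(4 + s)
q = I*√122 (q = √(-118 - 4) = √(-122) = I*√122 ≈ 11.045*I)
k(-2, 5)*q = 6*(I*√122) = 6*I*√122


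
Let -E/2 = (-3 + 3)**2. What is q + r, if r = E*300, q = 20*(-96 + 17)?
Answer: -1580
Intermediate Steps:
E = 0 (E = -2*(-3 + 3)**2 = -2*0**2 = -2*0 = 0)
q = -1580 (q = 20*(-79) = -1580)
r = 0 (r = 0*300 = 0)
q + r = -1580 + 0 = -1580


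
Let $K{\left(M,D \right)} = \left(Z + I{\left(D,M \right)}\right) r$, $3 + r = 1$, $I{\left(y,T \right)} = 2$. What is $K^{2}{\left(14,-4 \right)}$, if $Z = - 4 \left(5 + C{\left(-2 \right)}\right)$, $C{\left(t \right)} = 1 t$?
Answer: $400$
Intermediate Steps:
$C{\left(t \right)} = t$
$Z = -12$ ($Z = - 4 \left(5 - 2\right) = \left(-4\right) 3 = -12$)
$r = -2$ ($r = -3 + 1 = -2$)
$K{\left(M,D \right)} = 20$ ($K{\left(M,D \right)} = \left(-12 + 2\right) \left(-2\right) = \left(-10\right) \left(-2\right) = 20$)
$K^{2}{\left(14,-4 \right)} = 20^{2} = 400$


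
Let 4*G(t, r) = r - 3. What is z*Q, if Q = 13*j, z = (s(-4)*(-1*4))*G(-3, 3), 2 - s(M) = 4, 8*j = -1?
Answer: 0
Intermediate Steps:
j = -1/8 (j = (1/8)*(-1) = -1/8 ≈ -0.12500)
s(M) = -2 (s(M) = 2 - 1*4 = 2 - 4 = -2)
G(t, r) = -3/4 + r/4 (G(t, r) = (r - 3)/4 = (-3 + r)/4 = -3/4 + r/4)
z = 0 (z = (-(-2)*4)*(-3/4 + (1/4)*3) = (-2*(-4))*(-3/4 + 3/4) = 8*0 = 0)
Q = -13/8 (Q = 13*(-1/8) = -13/8 ≈ -1.6250)
z*Q = 0*(-13/8) = 0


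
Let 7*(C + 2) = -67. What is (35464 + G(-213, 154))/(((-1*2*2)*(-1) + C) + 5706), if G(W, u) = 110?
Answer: 249018/39889 ≈ 6.2428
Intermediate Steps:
C = -81/7 (C = -2 + (⅐)*(-67) = -2 - 67/7 = -81/7 ≈ -11.571)
(35464 + G(-213, 154))/(((-1*2*2)*(-1) + C) + 5706) = (35464 + 110)/(((-1*2*2)*(-1) - 81/7) + 5706) = 35574/((-2*2*(-1) - 81/7) + 5706) = 35574/((-4*(-1) - 81/7) + 5706) = 35574/((4 - 81/7) + 5706) = 35574/(-53/7 + 5706) = 35574/(39889/7) = 35574*(7/39889) = 249018/39889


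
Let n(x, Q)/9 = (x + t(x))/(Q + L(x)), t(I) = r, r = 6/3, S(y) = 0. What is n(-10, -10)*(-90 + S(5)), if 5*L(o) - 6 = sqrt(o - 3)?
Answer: -1425600/1949 - 32400*I*sqrt(13)/1949 ≈ -731.45 - 59.938*I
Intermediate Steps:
r = 2 (r = 6*(1/3) = 2)
L(o) = 6/5 + sqrt(-3 + o)/5 (L(o) = 6/5 + sqrt(o - 3)/5 = 6/5 + sqrt(-3 + o)/5)
t(I) = 2
n(x, Q) = 9*(2 + x)/(6/5 + Q + sqrt(-3 + x)/5) (n(x, Q) = 9*((x + 2)/(Q + (6/5 + sqrt(-3 + x)/5))) = 9*((2 + x)/(6/5 + Q + sqrt(-3 + x)/5)) = 9*(2 + x)/(6/5 + Q + sqrt(-3 + x)/5))
n(-10, -10)*(-90 + S(5)) = (45*(2 - 10)/(6 + sqrt(-3 - 10) + 5*(-10)))*(-90 + 0) = (45*(-8)/(6 + sqrt(-13) - 50))*(-90) = (45*(-8)/(6 + I*sqrt(13) - 50))*(-90) = (45*(-8)/(-44 + I*sqrt(13)))*(-90) = -360/(-44 + I*sqrt(13))*(-90) = 32400/(-44 + I*sqrt(13))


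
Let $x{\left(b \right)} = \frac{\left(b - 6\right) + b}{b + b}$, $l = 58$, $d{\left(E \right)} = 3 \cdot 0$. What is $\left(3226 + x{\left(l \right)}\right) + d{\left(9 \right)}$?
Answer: $\frac{187163}{58} \approx 3226.9$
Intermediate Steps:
$d{\left(E \right)} = 0$
$x{\left(b \right)} = \frac{-6 + 2 b}{2 b}$ ($x{\left(b \right)} = \frac{\left(b - 6\right) + b}{2 b} = \left(\left(-6 + b\right) + b\right) \frac{1}{2 b} = \left(-6 + 2 b\right) \frac{1}{2 b} = \frac{-6 + 2 b}{2 b}$)
$\left(3226 + x{\left(l \right)}\right) + d{\left(9 \right)} = \left(3226 + \frac{-3 + 58}{58}\right) + 0 = \left(3226 + \frac{1}{58} \cdot 55\right) + 0 = \left(3226 + \frac{55}{58}\right) + 0 = \frac{187163}{58} + 0 = \frac{187163}{58}$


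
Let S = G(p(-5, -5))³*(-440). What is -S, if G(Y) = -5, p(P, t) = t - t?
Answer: -55000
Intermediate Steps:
p(P, t) = 0
S = 55000 (S = (-5)³*(-440) = -125*(-440) = 55000)
-S = -1*55000 = -55000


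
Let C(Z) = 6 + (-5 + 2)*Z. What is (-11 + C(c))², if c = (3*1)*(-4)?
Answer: 961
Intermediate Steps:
c = -12 (c = 3*(-4) = -12)
C(Z) = 6 - 3*Z
(-11 + C(c))² = (-11 + (6 - 3*(-12)))² = (-11 + (6 + 36))² = (-11 + 42)² = 31² = 961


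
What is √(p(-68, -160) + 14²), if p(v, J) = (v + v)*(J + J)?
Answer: 2*√10929 ≈ 209.08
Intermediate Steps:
p(v, J) = 4*J*v (p(v, J) = (2*v)*(2*J) = 4*J*v)
√(p(-68, -160) + 14²) = √(4*(-160)*(-68) + 14²) = √(43520 + 196) = √43716 = 2*√10929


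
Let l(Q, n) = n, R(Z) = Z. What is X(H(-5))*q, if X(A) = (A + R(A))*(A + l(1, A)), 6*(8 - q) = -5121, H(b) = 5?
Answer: 86150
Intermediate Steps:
q = 1723/2 (q = 8 - ⅙*(-5121) = 8 + 1707/2 = 1723/2 ≈ 861.50)
X(A) = 4*A² (X(A) = (A + A)*(A + A) = (2*A)*(2*A) = 4*A²)
X(H(-5))*q = (4*5²)*(1723/2) = (4*25)*(1723/2) = 100*(1723/2) = 86150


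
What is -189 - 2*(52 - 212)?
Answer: 131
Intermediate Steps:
-189 - 2*(52 - 212) = -189 - 2*(-160) = -189 + 320 = 131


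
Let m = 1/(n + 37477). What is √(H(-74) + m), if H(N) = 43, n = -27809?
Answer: 5*√40192293/4834 ≈ 6.5574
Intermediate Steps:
m = 1/9668 (m = 1/(-27809 + 37477) = 1/9668 ≈ 0.00010343)
√(H(-74) + m) = √(43 + 1/9668) = √(415725/9668) = 5*√40192293/4834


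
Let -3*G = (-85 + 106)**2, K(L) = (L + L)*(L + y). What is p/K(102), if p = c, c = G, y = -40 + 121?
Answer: -49/12444 ≈ -0.0039376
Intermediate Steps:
y = 81
K(L) = 2*L*(81 + L) (K(L) = (L + L)*(L + 81) = (2*L)*(81 + L) = 2*L*(81 + L))
G = -147 (G = -(-85 + 106)**2/3 = -1/3*21**2 = -1/3*441 = -147)
c = -147
p = -147
p/K(102) = -147*1/(204*(81 + 102)) = -147/(2*102*183) = -147/37332 = -147*1/37332 = -49/12444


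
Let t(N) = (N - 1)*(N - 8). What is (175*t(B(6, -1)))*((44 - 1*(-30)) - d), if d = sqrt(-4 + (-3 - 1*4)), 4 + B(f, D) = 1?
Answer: 569800 - 7700*I*sqrt(11) ≈ 5.698e+5 - 25538.0*I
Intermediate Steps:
B(f, D) = -3 (B(f, D) = -4 + 1 = -3)
d = I*sqrt(11) (d = sqrt(-4 + (-3 - 4)) = sqrt(-4 - 7) = sqrt(-11) = I*sqrt(11) ≈ 3.3166*I)
t(N) = (-1 + N)*(-8 + N)
(175*t(B(6, -1)))*((44 - 1*(-30)) - d) = (175*(8 + (-3)**2 - 9*(-3)))*((44 - 1*(-30)) - I*sqrt(11)) = (175*(8 + 9 + 27))*((44 + 30) - I*sqrt(11)) = (175*44)*(74 - I*sqrt(11)) = 7700*(74 - I*sqrt(11)) = 569800 - 7700*I*sqrt(11)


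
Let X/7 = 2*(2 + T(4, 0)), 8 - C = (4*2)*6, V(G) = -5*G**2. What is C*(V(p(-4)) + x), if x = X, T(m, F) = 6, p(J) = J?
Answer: -1280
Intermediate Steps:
C = -40 (C = 8 - 4*2*6 = 8 - 8*6 = 8 - 1*48 = 8 - 48 = -40)
X = 112 (X = 7*(2*(2 + 6)) = 7*(2*8) = 7*16 = 112)
x = 112
C*(V(p(-4)) + x) = -40*(-5*(-4)**2 + 112) = -40*(-5*16 + 112) = -40*(-80 + 112) = -40*32 = -1280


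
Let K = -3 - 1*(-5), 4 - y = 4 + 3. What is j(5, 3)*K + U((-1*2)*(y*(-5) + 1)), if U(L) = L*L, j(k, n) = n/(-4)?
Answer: 2045/2 ≈ 1022.5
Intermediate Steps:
j(k, n) = -n/4 (j(k, n) = n*(-¼) = -n/4)
y = -3 (y = 4 - (4 + 3) = 4 - 1*7 = 4 - 7 = -3)
K = 2 (K = -3 + 5 = 2)
U(L) = L²
j(5, 3)*K + U((-1*2)*(y*(-5) + 1)) = -¼*3*2 + ((-1*2)*(-3*(-5) + 1))² = -¾*2 + (-2*(15 + 1))² = -3/2 + (-2*16)² = -3/2 + (-32)² = -3/2 + 1024 = 2045/2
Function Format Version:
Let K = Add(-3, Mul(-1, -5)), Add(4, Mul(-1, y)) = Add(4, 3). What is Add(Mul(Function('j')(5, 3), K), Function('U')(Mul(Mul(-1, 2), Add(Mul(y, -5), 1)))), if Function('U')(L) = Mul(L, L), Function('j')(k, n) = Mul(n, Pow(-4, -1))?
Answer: Rational(2045, 2) ≈ 1022.5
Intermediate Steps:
Function('j')(k, n) = Mul(Rational(-1, 4), n) (Function('j')(k, n) = Mul(n, Rational(-1, 4)) = Mul(Rational(-1, 4), n))
y = -3 (y = Add(4, Mul(-1, Add(4, 3))) = Add(4, Mul(-1, 7)) = Add(4, -7) = -3)
K = 2 (K = Add(-3, 5) = 2)
Function('U')(L) = Pow(L, 2)
Add(Mul(Function('j')(5, 3), K), Function('U')(Mul(Mul(-1, 2), Add(Mul(y, -5), 1)))) = Add(Mul(Mul(Rational(-1, 4), 3), 2), Pow(Mul(Mul(-1, 2), Add(Mul(-3, -5), 1)), 2)) = Add(Mul(Rational(-3, 4), 2), Pow(Mul(-2, Add(15, 1)), 2)) = Add(Rational(-3, 2), Pow(Mul(-2, 16), 2)) = Add(Rational(-3, 2), Pow(-32, 2)) = Add(Rational(-3, 2), 1024) = Rational(2045, 2)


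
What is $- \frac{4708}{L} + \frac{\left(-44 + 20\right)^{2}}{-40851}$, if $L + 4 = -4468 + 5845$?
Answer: $- \frac{21457484}{6232047} \approx -3.4431$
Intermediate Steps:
$L = 1373$ ($L = -4 + \left(-4468 + 5845\right) = -4 + 1377 = 1373$)
$- \frac{4708}{L} + \frac{\left(-44 + 20\right)^{2}}{-40851} = - \frac{4708}{1373} + \frac{\left(-44 + 20\right)^{2}}{-40851} = \left(-4708\right) \frac{1}{1373} + \left(-24\right)^{2} \left(- \frac{1}{40851}\right) = - \frac{4708}{1373} + 576 \left(- \frac{1}{40851}\right) = - \frac{4708}{1373} - \frac{64}{4539} = - \frac{21457484}{6232047}$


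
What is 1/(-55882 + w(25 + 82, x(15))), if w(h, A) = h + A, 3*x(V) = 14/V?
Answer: -45/2509861 ≈ -1.7929e-5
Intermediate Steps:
x(V) = 14/(3*V) (x(V) = (14/V)/3 = 14/(3*V))
w(h, A) = A + h
1/(-55882 + w(25 + 82, x(15))) = 1/(-55882 + ((14/3)/15 + (25 + 82))) = 1/(-55882 + ((14/3)*(1/15) + 107)) = 1/(-55882 + (14/45 + 107)) = 1/(-55882 + 4829/45) = 1/(-2509861/45) = -45/2509861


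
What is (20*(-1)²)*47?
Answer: 940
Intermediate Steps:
(20*(-1)²)*47 = (20*1)*47 = 20*47 = 940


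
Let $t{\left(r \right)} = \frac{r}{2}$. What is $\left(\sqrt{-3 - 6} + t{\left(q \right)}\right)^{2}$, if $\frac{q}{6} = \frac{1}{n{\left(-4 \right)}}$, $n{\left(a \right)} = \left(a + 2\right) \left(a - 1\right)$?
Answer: $- \frac{891}{100} + \frac{9 i}{5} \approx -8.91 + 1.8 i$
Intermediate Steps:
$n{\left(a \right)} = \left(-1 + a\right) \left(2 + a\right)$ ($n{\left(a \right)} = \left(2 + a\right) \left(-1 + a\right) = \left(-1 + a\right) \left(2 + a\right)$)
$q = \frac{3}{5}$ ($q = \frac{6}{-2 - 4 + \left(-4\right)^{2}} = \frac{6}{-2 - 4 + 16} = \frac{6}{10} = 6 \cdot \frac{1}{10} = \frac{3}{5} \approx 0.6$)
$t{\left(r \right)} = \frac{r}{2}$ ($t{\left(r \right)} = r \frac{1}{2} = \frac{r}{2}$)
$\left(\sqrt{-3 - 6} + t{\left(q \right)}\right)^{2} = \left(\sqrt{-3 - 6} + \frac{1}{2} \cdot \frac{3}{5}\right)^{2} = \left(\sqrt{-9} + \frac{3}{10}\right)^{2} = \left(3 i + \frac{3}{10}\right)^{2} = \left(\frac{3}{10} + 3 i\right)^{2}$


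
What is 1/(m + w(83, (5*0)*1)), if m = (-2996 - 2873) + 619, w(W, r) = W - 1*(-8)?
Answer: -1/5159 ≈ -0.00019384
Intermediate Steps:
w(W, r) = 8 + W (w(W, r) = W + 8 = 8 + W)
m = -5250 (m = -5869 + 619 = -5250)
1/(m + w(83, (5*0)*1)) = 1/(-5250 + (8 + 83)) = 1/(-5250 + 91) = 1/(-5159) = -1/5159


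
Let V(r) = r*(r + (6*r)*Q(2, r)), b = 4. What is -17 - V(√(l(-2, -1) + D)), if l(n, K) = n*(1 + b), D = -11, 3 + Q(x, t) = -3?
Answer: -752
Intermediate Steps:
Q(x, t) = -6 (Q(x, t) = -3 - 3 = -6)
l(n, K) = 5*n (l(n, K) = n*(1 + 4) = n*5 = 5*n)
V(r) = -35*r² (V(r) = r*(r + (6*r)*(-6)) = r*(r - 36*r) = r*(-35*r) = -35*r²)
-17 - V(√(l(-2, -1) + D)) = -17 - (-35)*(√(5*(-2) - 11))² = -17 - (-35)*(√(-10 - 11))² = -17 - (-35)*(√(-21))² = -17 - (-35)*(I*√21)² = -17 - (-35)*(-21) = -17 - 1*735 = -17 - 735 = -752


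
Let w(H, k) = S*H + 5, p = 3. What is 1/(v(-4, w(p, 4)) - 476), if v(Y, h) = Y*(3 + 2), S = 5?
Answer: -1/496 ≈ -0.0020161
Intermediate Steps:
w(H, k) = 5 + 5*H (w(H, k) = 5*H + 5 = 5 + 5*H)
v(Y, h) = 5*Y (v(Y, h) = Y*5 = 5*Y)
1/(v(-4, w(p, 4)) - 476) = 1/(5*(-4) - 476) = 1/(-20 - 476) = 1/(-496) = -1/496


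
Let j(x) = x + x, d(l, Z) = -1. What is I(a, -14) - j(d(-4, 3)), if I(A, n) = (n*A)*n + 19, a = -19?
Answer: -3703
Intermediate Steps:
j(x) = 2*x
I(A, n) = 19 + A*n² (I(A, n) = (A*n)*n + 19 = A*n² + 19 = 19 + A*n²)
I(a, -14) - j(d(-4, 3)) = (19 - 19*(-14)²) - 2*(-1) = (19 - 19*196) - 1*(-2) = (19 - 3724) + 2 = -3705 + 2 = -3703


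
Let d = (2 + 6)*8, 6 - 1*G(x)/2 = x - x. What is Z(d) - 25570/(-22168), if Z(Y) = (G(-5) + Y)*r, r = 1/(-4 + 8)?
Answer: 223381/11084 ≈ 20.153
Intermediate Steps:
G(x) = 12 (G(x) = 12 - 2*(x - x) = 12 - 2*0 = 12 + 0 = 12)
r = 1/4 ≈ 0.25000
d = 64 (d = 8*8 = 64)
Z(Y) = 3 + Y/4 (Z(Y) = (12 + Y)*(1/4) = 3 + Y/4)
Z(d) - 25570/(-22168) = (3 + (1/4)*64) - 25570/(-22168) = (3 + 16) - 25570*(-1)/22168 = 19 - 1*(-12785/11084) = 19 + 12785/11084 = 223381/11084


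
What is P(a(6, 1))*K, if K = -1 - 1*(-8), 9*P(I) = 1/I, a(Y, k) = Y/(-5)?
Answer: -35/54 ≈ -0.64815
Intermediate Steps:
a(Y, k) = -Y/5 (a(Y, k) = Y*(-1/5) = -Y/5)
P(I) = 1/(9*I)
K = 7 (K = -1 + 8 = 7)
P(a(6, 1))*K = (1/(9*((-1/5*6))))*7 = (1/(9*(-6/5)))*7 = ((1/9)*(-5/6))*7 = -5/54*7 = -35/54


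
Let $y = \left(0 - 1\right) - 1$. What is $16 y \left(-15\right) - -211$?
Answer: $691$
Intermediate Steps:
$y = -2$ ($y = -1 - 1 = -2$)
$16 y \left(-15\right) - -211 = 16 \left(-2\right) \left(-15\right) - -211 = \left(-32\right) \left(-15\right) + 211 = 480 + 211 = 691$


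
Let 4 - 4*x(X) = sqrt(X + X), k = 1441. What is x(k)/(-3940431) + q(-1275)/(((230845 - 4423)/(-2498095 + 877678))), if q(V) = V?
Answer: 100506855048463/11014818122 + sqrt(2882)/15761724 ≈ 9124.7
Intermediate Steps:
x(X) = 1 - sqrt(2)*sqrt(X)/4 (x(X) = 1 - sqrt(X + X)/4 = 1 - sqrt(2)*sqrt(X)/4)
x(k)/(-3940431) + q(-1275)/(((230845 - 4423)/(-2498095 + 877678))) = (1 - sqrt(2)*sqrt(1441)/4)/(-3940431) - 1275*(-2498095 + 877678)/(230845 - 4423) = (1 - sqrt(2882)/4)*(-1/3940431) - 1275/(226422/(-1620417)) = (-1/3940431 + sqrt(2882)/15761724) - 1275/(226422*(-1/1620417)) = (-1/3940431 + sqrt(2882)/15761724) - 1275/(-75474/540139) = (-1/3940431 + sqrt(2882)/15761724) - 1275*(-540139/75474) = (-1/3940431 + sqrt(2882)/15761724) + 229559075/25158 = 100506855048463/11014818122 + sqrt(2882)/15761724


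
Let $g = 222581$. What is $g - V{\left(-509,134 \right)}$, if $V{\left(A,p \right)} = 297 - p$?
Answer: $222418$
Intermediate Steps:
$g - V{\left(-509,134 \right)} = 222581 - \left(297 - 134\right) = 222581 - 163 = 222418$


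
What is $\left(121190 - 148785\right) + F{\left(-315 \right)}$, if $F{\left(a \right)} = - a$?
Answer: $-27280$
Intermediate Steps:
$\left(121190 - 148785\right) + F{\left(-315 \right)} = \left(121190 - 148785\right) - -315 = -27595 + 315 = -27280$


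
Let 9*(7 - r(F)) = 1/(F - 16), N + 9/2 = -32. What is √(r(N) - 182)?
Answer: I*√17364165/315 ≈ 13.229*I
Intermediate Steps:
N = -73/2 (N = -9/2 - 32 = -73/2 ≈ -36.500)
r(F) = 7 - 1/(9*(-16 + F)) (r(F) = 7 - 1/(9*(F - 16)) = 7 - 1/(9*(-16 + F)))
√(r(N) - 182) = √((-1009 + 63*(-73/2))/(9*(-16 - 73/2)) - 182) = √((-1009 - 4599/2)/(9*(-105/2)) - 182) = √((⅑)*(-2/105)*(-6617/2) - 182) = √(6617/945 - 182) = √(-165373/945) = I*√17364165/315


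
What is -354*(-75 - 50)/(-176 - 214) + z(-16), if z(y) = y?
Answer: -1683/13 ≈ -129.46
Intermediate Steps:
-354*(-75 - 50)/(-176 - 214) + z(-16) = -354*(-75 - 50)/(-176 - 214) - 16 = -(-44250)/(-390) - 16 = -(-44250)*(-1)/390 - 16 = -354*25/78 - 16 = -1475/13 - 16 = -1683/13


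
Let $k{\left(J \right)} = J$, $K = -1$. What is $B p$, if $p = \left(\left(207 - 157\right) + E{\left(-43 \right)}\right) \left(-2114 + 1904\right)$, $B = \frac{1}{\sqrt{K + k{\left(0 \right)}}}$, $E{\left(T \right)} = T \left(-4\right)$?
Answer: $46620 i \approx 46620.0 i$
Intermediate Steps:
$E{\left(T \right)} = - 4 T$
$B = - i$ ($B = \frac{1}{\sqrt{-1 + 0}} = \frac{1}{\sqrt{-1}} = \frac{1}{i} = - i \approx - 1.0 i$)
$p = -46620$ ($p = \left(\left(207 - 157\right) - -172\right) \left(-2114 + 1904\right) = \left(\left(207 - 157\right) + 172\right) \left(-210\right) = \left(50 + 172\right) \left(-210\right) = 222 \left(-210\right) = -46620$)
$B p = - i \left(-46620\right) = 46620 i$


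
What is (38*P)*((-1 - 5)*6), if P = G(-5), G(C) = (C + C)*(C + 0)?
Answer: -68400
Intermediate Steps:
G(C) = 2*C² (G(C) = (2*C)*C = 2*C²)
P = 50 (P = 2*(-5)² = 2*25 = 50)
(38*P)*((-1 - 5)*6) = (38*50)*((-1 - 5)*6) = 1900*(-6*6) = 1900*(-36) = -68400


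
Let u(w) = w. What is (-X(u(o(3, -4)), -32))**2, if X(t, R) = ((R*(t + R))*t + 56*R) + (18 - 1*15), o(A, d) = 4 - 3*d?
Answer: 40998409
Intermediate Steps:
X(t, R) = 3 + 56*R + R*t*(R + t) (X(t, R) = ((R*(R + t))*t + 56*R) + (18 - 15) = (R*t*(R + t) + 56*R) + 3 = (56*R + R*t*(R + t)) + 3 = 3 + 56*R + R*t*(R + t))
(-X(u(o(3, -4)), -32))**2 = (-(3 + 56*(-32) - 32*(4 - 3*(-4))**2 + (4 - 3*(-4))*(-32)**2))**2 = (-(3 - 1792 - 32*(4 + 12)**2 + (4 + 12)*1024))**2 = (-(3 - 1792 - 32*16**2 + 16*1024))**2 = (-(3 - 1792 - 32*256 + 16384))**2 = (-(3 - 1792 - 8192 + 16384))**2 = (-1*6403)**2 = (-6403)**2 = 40998409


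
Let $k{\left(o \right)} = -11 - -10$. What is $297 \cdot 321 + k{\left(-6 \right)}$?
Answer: $95336$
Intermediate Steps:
$k{\left(o \right)} = -1$ ($k{\left(o \right)} = -11 + 10 = -1$)
$297 \cdot 321 + k{\left(-6 \right)} = 297 \cdot 321 - 1 = 95337 - 1 = 95336$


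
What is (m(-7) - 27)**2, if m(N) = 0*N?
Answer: 729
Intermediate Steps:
m(N) = 0
(m(-7) - 27)**2 = (0 - 27)**2 = (-27)**2 = 729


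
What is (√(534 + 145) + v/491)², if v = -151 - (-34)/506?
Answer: 10479347352587/15431353729 - 76372*√679/124223 ≈ 663.07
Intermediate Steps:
v = -38186/253 (v = -151 - (-34)/506 = -151 - 1*(-17/253) = -151 + 17/253 = -38186/253 ≈ -150.93)
(√(534 + 145) + v/491)² = (√(534 + 145) - 38186/253/491)² = (√679 - 38186/253*1/491)² = (√679 - 38186/124223)² = (-38186/124223 + √679)²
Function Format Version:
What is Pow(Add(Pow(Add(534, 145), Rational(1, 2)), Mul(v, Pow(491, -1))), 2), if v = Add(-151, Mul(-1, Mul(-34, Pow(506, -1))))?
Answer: Add(Rational(10479347352587, 15431353729), Mul(Rational(-76372, 124223), Pow(679, Rational(1, 2)))) ≈ 663.07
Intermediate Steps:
v = Rational(-38186, 253) (v = Add(-151, Mul(-1, Mul(-34, Rational(1, 506)))) = Add(-151, Mul(-1, Rational(-17, 253))) = Add(-151, Rational(17, 253)) = Rational(-38186, 253) ≈ -150.93)
Pow(Add(Pow(Add(534, 145), Rational(1, 2)), Mul(v, Pow(491, -1))), 2) = Pow(Add(Pow(Add(534, 145), Rational(1, 2)), Mul(Rational(-38186, 253), Pow(491, -1))), 2) = Pow(Add(Pow(679, Rational(1, 2)), Mul(Rational(-38186, 253), Rational(1, 491))), 2) = Pow(Add(Pow(679, Rational(1, 2)), Rational(-38186, 124223)), 2) = Pow(Add(Rational(-38186, 124223), Pow(679, Rational(1, 2))), 2)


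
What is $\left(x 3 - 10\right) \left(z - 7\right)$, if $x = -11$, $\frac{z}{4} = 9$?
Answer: $-1247$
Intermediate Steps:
$z = 36$ ($z = 4 \cdot 9 = 36$)
$\left(x 3 - 10\right) \left(z - 7\right) = \left(\left(-11\right) 3 - 10\right) \left(36 - 7\right) = \left(-33 - 10\right) 29 = \left(-43\right) 29 = -1247$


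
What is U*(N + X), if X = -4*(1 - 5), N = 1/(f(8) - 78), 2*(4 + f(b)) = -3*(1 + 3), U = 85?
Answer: 119595/88 ≈ 1359.0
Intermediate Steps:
f(b) = -10 (f(b) = -4 + (-3*(1 + 3))/2 = -4 + (-3*4)/2 = -4 + (1/2)*(-12) = -4 - 6 = -10)
N = -1/88 (N = 1/(-10 - 78) = 1/(-88) = -1/88 ≈ -0.011364)
X = 16 (X = -4*(-4) = 16)
U*(N + X) = 85*(-1/88 + 16) = 85*(1407/88) = 119595/88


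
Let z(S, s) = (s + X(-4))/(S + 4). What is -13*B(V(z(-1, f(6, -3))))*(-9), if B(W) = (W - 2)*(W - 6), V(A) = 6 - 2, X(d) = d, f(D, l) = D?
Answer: -468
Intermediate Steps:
z(S, s) = (-4 + s)/(4 + S) (z(S, s) = (s - 4)/(S + 4) = (-4 + s)/(4 + S))
V(A) = 4
B(W) = (-6 + W)*(-2 + W) (B(W) = (-2 + W)*(-6 + W) = (-6 + W)*(-2 + W))
-13*B(V(z(-1, f(6, -3))))*(-9) = -13*(12 + 4**2 - 8*4)*(-9) = -13*(12 + 16 - 32)*(-9) = -13*(-4)*(-9) = 52*(-9) = -468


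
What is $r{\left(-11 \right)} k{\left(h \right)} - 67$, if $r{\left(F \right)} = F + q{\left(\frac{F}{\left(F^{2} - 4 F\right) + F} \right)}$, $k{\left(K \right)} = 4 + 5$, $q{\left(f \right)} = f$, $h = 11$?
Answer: $- \frac{2333}{14} \approx -166.64$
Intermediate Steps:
$k{\left(K \right)} = 9$
$r{\left(F \right)} = F + \frac{F}{F^{2} - 3 F}$ ($r{\left(F \right)} = F + \frac{F}{\left(F^{2} - 4 F\right) + F} = F + \frac{F}{F^{2} - 3 F}$)
$r{\left(-11 \right)} k{\left(h \right)} - 67 = \frac{1 - 11 \left(-3 - 11\right)}{-3 - 11} \cdot 9 - 67 = \frac{1 - -154}{-14} \cdot 9 - 67 = - \frac{1 + 154}{14} \cdot 9 - 67 = \left(- \frac{1}{14}\right) 155 \cdot 9 - 67 = \left(- \frac{155}{14}\right) 9 - 67 = - \frac{1395}{14} - 67 = - \frac{2333}{14}$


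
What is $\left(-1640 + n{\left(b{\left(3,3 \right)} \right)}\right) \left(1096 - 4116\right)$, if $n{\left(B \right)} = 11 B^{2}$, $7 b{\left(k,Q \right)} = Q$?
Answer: $\frac{242388220}{49} \approx 4.9467 \cdot 10^{6}$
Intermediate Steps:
$b{\left(k,Q \right)} = \frac{Q}{7}$
$\left(-1640 + n{\left(b{\left(3,3 \right)} \right)}\right) \left(1096 - 4116\right) = \left(-1640 + 11 \left(\frac{1}{7} \cdot 3\right)^{2}\right) \left(1096 - 4116\right) = \left(-1640 + 11 \left(\frac{3}{7}\right)^{2}\right) \left(-3020\right) = \left(-1640 + 11 \cdot \frac{9}{49}\right) \left(-3020\right) = \left(-1640 + \frac{99}{49}\right) \left(-3020\right) = \left(- \frac{80261}{49}\right) \left(-3020\right) = \frac{242388220}{49}$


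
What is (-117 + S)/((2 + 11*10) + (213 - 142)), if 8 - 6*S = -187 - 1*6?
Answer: -167/366 ≈ -0.45628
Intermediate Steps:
S = 67/2 (S = 4/3 - (-187 - 1*6)/6 = 4/3 - (-187 - 6)/6 = 4/3 - 1/6*(-193) = 4/3 + 193/6 = 67/2 ≈ 33.500)
(-117 + S)/((2 + 11*10) + (213 - 142)) = (-117 + 67/2)/((2 + 11*10) + (213 - 142)) = -167/(2*((2 + 110) + 71)) = -167/(2*(112 + 71)) = -167/2/183 = -167/2*1/183 = -167/366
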